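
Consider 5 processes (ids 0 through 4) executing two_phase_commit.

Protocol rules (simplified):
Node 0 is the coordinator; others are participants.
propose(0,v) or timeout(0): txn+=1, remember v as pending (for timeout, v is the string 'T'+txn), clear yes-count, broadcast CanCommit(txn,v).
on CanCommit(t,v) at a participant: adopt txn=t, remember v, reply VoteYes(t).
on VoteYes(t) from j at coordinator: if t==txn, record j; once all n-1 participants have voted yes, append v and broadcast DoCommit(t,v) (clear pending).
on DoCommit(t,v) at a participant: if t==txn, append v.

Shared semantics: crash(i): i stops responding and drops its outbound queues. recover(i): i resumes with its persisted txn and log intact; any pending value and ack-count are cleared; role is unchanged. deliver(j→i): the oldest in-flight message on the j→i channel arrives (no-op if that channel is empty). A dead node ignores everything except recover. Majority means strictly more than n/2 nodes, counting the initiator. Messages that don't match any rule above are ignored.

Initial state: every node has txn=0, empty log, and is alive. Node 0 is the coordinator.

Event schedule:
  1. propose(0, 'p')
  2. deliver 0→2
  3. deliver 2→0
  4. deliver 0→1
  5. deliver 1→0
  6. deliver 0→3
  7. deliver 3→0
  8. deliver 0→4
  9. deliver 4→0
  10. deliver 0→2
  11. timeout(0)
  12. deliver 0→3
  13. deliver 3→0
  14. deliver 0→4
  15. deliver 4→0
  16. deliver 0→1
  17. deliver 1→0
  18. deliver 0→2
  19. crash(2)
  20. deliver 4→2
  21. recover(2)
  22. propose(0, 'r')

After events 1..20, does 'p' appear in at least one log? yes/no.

yes

[1] propose(0,'p') → N0(coor t1 [-])
[2] deliver 0→2 → N2(part t1 [-])
[3] deliver 2→0 → ∅
[4] deliver 0→1 → N1(part t1 [-])
[5] deliver 1→0 → ∅
[6] deliver 0→3 → N3(part t1 [-])
[7] deliver 3→0 → ∅
[8] deliver 0→4 → N4(part t1 [-])
[9] deliver 4→0 → N0(coor t1 [p])
[10] deliver 0→2 → N2(part t1 [p])
[11] timeout(0) → N0(coor t2 [p])
[12] deliver 0→3 → N3(part t1 [p])
[13] deliver 3→0 → ∅
[14] deliver 0→4 → N4(part t1 [p])
[15] deliver 4→0 → ∅
[16] deliver 0→1 → N1(part t1 [p])
[17] deliver 1→0 → ∅
[18] deliver 0→2 → N2(part t2 [p])
[19] crash(2) → N2(✗part t2 [p])
[20] deliver 4→2 → ∅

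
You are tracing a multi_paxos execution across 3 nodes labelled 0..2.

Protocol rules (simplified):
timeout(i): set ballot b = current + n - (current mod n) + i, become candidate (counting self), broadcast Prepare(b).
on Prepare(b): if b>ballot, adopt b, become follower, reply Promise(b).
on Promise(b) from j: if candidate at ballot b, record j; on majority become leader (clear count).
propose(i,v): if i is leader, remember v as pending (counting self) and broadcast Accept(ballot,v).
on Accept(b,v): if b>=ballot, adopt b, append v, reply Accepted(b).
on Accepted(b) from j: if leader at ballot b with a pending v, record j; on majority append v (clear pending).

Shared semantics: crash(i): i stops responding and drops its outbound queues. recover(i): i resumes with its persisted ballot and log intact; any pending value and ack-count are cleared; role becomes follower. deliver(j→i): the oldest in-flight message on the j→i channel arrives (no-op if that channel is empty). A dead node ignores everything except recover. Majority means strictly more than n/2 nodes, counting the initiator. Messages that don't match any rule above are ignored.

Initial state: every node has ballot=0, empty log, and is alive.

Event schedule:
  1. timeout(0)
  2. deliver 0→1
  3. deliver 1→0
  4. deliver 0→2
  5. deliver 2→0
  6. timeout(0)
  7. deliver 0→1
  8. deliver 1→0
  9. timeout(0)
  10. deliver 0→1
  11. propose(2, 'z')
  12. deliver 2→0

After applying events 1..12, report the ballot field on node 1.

1. timeout(0):  <0:cand b3 ->
2. deliver 0→1:  <1:foll b3 ->
3. deliver 1→0:  <0:lead b3 ->
4. deliver 0→2:  <2:foll b3 ->
5. deliver 2→0:  nop
6. timeout(0):  <0:cand b6 ->
7. deliver 0→1:  <1:foll b6 ->
8. deliver 1→0:  <0:lead b6 ->
9. timeout(0):  <0:cand b9 ->
10. deliver 0→1:  <1:foll b9 ->
11. propose(2,'z'):  nop
12. deliver 2→0:  nop

9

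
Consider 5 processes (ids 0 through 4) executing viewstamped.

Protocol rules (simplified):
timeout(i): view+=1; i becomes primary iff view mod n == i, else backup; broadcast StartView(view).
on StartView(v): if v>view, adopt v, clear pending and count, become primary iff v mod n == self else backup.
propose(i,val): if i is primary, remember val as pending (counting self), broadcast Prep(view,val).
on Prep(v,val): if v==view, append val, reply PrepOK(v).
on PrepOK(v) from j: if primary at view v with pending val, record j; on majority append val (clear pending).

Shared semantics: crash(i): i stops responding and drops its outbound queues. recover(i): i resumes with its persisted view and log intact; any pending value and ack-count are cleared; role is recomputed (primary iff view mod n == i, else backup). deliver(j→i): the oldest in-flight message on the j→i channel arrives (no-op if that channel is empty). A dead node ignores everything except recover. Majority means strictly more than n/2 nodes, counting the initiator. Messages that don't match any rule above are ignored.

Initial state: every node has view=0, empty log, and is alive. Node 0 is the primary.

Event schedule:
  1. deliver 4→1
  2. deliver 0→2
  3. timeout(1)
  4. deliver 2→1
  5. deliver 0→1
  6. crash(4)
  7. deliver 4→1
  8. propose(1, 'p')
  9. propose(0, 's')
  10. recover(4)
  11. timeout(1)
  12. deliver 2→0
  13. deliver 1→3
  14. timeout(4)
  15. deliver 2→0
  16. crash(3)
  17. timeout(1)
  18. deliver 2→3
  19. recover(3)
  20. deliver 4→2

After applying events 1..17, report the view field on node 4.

1

[1] deliver 4→1 → ∅
[2] deliver 0→2 → ∅
[3] timeout(1) → N1(prim v1 [-])
[4] deliver 2→1 → ∅
[5] deliver 0→1 → ∅
[6] crash(4) → N4(✗back v0 [-])
[7] deliver 4→1 → ∅
[8] propose(1,'p') → ∅
[9] propose(0,'s') → ∅
[10] recover(4) → N4(back v0 [-])
[11] timeout(1) → N1(back v2 [-])
[12] deliver 2→0 → ∅
[13] deliver 1→3 → N3(back v1 [-])
[14] timeout(4) → N4(back v1 [-])
[15] deliver 2→0 → ∅
[16] crash(3) → N3(✗back v1 [-])
[17] timeout(1) → N1(back v3 [-])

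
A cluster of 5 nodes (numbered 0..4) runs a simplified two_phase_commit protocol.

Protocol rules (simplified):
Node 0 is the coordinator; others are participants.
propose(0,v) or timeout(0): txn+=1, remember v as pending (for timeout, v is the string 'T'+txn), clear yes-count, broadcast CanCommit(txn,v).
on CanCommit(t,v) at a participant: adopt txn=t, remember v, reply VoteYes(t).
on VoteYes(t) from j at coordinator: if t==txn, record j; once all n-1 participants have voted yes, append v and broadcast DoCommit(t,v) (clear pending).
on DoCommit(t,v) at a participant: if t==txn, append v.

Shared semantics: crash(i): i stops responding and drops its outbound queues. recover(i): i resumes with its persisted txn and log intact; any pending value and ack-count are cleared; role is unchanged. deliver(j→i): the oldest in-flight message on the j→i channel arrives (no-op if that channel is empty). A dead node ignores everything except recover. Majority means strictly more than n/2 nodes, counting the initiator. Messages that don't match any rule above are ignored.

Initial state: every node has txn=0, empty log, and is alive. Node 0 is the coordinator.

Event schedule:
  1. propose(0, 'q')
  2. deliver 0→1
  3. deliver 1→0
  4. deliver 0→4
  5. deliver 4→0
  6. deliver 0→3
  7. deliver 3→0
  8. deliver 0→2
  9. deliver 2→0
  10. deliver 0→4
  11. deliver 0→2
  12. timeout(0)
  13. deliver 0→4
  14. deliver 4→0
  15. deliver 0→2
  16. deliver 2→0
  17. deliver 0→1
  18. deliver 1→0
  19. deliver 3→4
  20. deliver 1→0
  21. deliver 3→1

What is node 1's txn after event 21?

1

e1 propose(0,'q'): 0[coor,t=1,-]
e2 deliver 0→1: 1[part,t=1,-]
e3 deliver 1→0: ·
e4 deliver 0→4: 4[part,t=1,-]
e5 deliver 4→0: ·
e6 deliver 0→3: 3[part,t=1,-]
e7 deliver 3→0: ·
e8 deliver 0→2: 2[part,t=1,-]
e9 deliver 2→0: 0[coor,t=1,q]
e10 deliver 0→4: 4[part,t=1,q]
e11 deliver 0→2: 2[part,t=1,q]
e12 timeout(0): 0[coor,t=2,q]
e13 deliver 0→4: 4[part,t=2,q]
e14 deliver 4→0: ·
e15 deliver 0→2: 2[part,t=2,q]
e16 deliver 2→0: ·
e17 deliver 0→1: 1[part,t=1,q]
e18 deliver 1→0: ·
e19 deliver 3→4: ·
e20 deliver 1→0: ·
e21 deliver 3→1: ·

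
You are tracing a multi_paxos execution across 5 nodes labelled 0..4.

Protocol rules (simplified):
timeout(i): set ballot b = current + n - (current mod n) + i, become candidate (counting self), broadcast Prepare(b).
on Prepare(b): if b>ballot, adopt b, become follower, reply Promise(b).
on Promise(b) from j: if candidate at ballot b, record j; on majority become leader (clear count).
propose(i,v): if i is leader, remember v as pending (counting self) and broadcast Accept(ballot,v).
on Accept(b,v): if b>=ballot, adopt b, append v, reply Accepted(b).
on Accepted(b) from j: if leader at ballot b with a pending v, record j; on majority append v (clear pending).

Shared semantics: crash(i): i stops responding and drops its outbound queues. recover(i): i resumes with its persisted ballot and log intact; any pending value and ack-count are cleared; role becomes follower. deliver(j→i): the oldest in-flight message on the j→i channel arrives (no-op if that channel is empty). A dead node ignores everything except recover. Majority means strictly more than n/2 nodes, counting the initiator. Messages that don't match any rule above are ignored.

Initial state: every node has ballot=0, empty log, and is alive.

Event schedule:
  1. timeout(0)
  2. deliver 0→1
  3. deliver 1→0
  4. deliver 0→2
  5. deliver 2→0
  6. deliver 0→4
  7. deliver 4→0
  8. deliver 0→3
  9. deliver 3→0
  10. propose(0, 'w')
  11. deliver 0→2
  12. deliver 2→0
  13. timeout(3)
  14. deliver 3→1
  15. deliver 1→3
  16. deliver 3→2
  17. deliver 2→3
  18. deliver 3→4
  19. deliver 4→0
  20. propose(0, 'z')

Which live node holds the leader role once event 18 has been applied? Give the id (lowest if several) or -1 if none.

[1] timeout(0) → N0(cand b5 [-])
[2] deliver 0→1 → N1(foll b5 [-])
[3] deliver 1→0 → ∅
[4] deliver 0→2 → N2(foll b5 [-])
[5] deliver 2→0 → N0(lead b5 [-])
[6] deliver 0→4 → N4(foll b5 [-])
[7] deliver 4→0 → ∅
[8] deliver 0→3 → N3(foll b5 [-])
[9] deliver 3→0 → ∅
[10] propose(0,'w') → ∅
[11] deliver 0→2 → N2(foll b5 [w])
[12] deliver 2→0 → ∅
[13] timeout(3) → N3(cand b13 [-])
[14] deliver 3→1 → N1(foll b13 [-])
[15] deliver 1→3 → ∅
[16] deliver 3→2 → N2(foll b13 [w])
[17] deliver 2→3 → N3(lead b13 [-])
[18] deliver 3→4 → N4(foll b13 [-])

0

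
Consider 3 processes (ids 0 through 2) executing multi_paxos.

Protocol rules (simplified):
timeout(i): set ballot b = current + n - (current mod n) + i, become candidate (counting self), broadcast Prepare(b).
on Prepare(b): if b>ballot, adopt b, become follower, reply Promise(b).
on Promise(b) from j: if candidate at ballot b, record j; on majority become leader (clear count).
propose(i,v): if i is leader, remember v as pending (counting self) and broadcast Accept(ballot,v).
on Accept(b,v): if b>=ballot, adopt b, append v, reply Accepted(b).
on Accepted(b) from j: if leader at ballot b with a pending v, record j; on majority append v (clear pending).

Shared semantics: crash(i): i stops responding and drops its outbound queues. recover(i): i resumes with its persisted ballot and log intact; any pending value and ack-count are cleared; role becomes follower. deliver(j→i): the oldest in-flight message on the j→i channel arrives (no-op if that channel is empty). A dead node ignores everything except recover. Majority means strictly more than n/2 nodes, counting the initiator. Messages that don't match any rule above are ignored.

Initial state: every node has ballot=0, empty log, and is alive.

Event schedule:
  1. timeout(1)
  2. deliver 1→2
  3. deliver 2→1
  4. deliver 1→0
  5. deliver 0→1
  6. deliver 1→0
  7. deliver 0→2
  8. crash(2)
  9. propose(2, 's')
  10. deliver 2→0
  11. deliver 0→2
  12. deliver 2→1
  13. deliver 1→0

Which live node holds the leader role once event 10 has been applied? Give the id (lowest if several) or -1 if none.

1

after 1 — timeout(1): n1:cand/b4/[-]
after 2 — deliver 1→2: n2:foll/b4/[-]
after 3 — deliver 2→1: n1:lead/b4/[-]
after 4 — deliver 1→0: n0:foll/b4/[-]
after 5 — deliver 0→1: ·
after 6 — deliver 1→0: ·
after 7 — deliver 0→2: ·
after 8 — crash(2): n2:✗foll/b4/[-]
after 9 — propose(2,'s'): ·
after 10 — deliver 2→0: ·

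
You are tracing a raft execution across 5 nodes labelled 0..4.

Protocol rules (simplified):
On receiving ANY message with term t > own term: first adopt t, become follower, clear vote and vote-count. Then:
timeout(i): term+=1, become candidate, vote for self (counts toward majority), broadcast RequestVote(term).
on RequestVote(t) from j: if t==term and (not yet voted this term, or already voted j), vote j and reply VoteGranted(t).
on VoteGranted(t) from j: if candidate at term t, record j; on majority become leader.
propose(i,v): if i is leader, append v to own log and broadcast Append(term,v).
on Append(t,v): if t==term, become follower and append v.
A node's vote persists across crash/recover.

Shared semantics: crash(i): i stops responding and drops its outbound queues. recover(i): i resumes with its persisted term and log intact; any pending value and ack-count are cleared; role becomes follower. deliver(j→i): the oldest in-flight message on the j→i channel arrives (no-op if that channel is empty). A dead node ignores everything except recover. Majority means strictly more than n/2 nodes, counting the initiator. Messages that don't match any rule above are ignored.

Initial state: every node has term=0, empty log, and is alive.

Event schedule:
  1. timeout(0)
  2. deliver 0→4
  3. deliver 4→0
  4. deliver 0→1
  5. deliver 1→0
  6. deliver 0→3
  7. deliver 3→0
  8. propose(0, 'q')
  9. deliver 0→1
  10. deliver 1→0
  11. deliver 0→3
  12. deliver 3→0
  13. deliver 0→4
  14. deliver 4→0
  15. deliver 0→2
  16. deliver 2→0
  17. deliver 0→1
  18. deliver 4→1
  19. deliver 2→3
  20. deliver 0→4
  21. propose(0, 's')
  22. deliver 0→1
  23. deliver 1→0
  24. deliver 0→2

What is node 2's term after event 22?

e1 timeout(0): 0[cand,t=1,-]
e2 deliver 0→4: 4[foll,t=1,-]
e3 deliver 4→0: ·
e4 deliver 0→1: 1[foll,t=1,-]
e5 deliver 1→0: 0[lead,t=1,-]
e6 deliver 0→3: 3[foll,t=1,-]
e7 deliver 3→0: ·
e8 propose(0,'q'): 0[lead,t=1,q]
e9 deliver 0→1: 1[foll,t=1,q]
e10 deliver 1→0: ·
e11 deliver 0→3: 3[foll,t=1,q]
e12 deliver 3→0: ·
e13 deliver 0→4: 4[foll,t=1,q]
e14 deliver 4→0: ·
e15 deliver 0→2: 2[foll,t=1,-]
e16 deliver 2→0: ·
e17 deliver 0→1: ·
e18 deliver 4→1: ·
e19 deliver 2→3: ·
e20 deliver 0→4: ·
e21 propose(0,'s'): 0[lead,t=1,q,s]
e22 deliver 0→1: 1[foll,t=1,q,s]

1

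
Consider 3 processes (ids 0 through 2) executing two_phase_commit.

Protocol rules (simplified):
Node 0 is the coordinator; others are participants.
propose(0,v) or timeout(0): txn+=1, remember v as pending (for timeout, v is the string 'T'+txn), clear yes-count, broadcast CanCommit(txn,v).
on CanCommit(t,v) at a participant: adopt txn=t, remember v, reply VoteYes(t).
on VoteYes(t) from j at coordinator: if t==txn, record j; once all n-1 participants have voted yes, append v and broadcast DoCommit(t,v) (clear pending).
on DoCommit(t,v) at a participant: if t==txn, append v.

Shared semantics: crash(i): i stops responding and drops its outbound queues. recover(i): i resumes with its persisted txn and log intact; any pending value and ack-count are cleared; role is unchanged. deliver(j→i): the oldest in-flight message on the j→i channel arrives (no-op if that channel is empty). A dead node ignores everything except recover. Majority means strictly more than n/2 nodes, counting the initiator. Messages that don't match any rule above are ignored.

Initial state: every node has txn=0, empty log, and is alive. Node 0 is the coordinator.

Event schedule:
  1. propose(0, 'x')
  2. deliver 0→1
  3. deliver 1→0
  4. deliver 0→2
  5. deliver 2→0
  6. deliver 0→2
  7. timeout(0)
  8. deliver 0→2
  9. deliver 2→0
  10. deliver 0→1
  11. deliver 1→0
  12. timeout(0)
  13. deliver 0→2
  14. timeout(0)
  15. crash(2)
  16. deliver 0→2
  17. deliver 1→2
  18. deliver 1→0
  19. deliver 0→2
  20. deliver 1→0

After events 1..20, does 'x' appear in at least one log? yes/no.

e1 propose(0,'x'): 0[coor,t=1,-]
e2 deliver 0→1: 1[part,t=1,-]
e3 deliver 1→0: ·
e4 deliver 0→2: 2[part,t=1,-]
e5 deliver 2→0: 0[coor,t=1,x]
e6 deliver 0→2: 2[part,t=1,x]
e7 timeout(0): 0[coor,t=2,x]
e8 deliver 0→2: 2[part,t=2,x]
e9 deliver 2→0: ·
e10 deliver 0→1: 1[part,t=1,x]
e11 deliver 1→0: ·
e12 timeout(0): 0[coor,t=3,x]
e13 deliver 0→2: 2[part,t=3,x]
e14 timeout(0): 0[coor,t=4,x]
e15 crash(2): 2[✗part,t=3,x]
e16 deliver 0→2: ·
e17 deliver 1→2: ·
e18 deliver 1→0: ·
e19 deliver 0→2: ·
e20 deliver 1→0: ·

yes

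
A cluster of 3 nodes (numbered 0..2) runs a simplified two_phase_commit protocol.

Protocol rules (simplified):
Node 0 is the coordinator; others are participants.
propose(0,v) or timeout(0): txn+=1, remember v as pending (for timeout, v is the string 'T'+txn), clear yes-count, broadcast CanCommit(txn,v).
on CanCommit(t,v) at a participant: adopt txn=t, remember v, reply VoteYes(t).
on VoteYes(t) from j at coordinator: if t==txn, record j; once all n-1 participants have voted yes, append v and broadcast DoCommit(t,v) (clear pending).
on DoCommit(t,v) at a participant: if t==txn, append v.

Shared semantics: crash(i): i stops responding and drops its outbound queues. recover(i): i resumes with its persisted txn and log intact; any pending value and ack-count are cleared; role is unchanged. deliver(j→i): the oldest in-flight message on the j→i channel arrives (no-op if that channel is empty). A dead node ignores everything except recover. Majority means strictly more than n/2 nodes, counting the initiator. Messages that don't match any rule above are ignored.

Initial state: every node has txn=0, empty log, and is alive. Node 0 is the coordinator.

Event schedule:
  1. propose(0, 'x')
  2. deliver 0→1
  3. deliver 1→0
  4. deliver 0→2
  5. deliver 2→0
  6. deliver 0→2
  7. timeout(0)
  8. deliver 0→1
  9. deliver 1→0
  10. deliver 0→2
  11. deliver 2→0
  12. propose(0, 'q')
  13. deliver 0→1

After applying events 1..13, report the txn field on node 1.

2

[1] propose(0,'x') → N0(coor t1 [-])
[2] deliver 0→1 → N1(part t1 [-])
[3] deliver 1→0 → ∅
[4] deliver 0→2 → N2(part t1 [-])
[5] deliver 2→0 → N0(coor t1 [x])
[6] deliver 0→2 → N2(part t1 [x])
[7] timeout(0) → N0(coor t2 [x])
[8] deliver 0→1 → N1(part t1 [x])
[9] deliver 1→0 → ∅
[10] deliver 0→2 → N2(part t2 [x])
[11] deliver 2→0 → ∅
[12] propose(0,'q') → N0(coor t3 [x])
[13] deliver 0→1 → N1(part t2 [x])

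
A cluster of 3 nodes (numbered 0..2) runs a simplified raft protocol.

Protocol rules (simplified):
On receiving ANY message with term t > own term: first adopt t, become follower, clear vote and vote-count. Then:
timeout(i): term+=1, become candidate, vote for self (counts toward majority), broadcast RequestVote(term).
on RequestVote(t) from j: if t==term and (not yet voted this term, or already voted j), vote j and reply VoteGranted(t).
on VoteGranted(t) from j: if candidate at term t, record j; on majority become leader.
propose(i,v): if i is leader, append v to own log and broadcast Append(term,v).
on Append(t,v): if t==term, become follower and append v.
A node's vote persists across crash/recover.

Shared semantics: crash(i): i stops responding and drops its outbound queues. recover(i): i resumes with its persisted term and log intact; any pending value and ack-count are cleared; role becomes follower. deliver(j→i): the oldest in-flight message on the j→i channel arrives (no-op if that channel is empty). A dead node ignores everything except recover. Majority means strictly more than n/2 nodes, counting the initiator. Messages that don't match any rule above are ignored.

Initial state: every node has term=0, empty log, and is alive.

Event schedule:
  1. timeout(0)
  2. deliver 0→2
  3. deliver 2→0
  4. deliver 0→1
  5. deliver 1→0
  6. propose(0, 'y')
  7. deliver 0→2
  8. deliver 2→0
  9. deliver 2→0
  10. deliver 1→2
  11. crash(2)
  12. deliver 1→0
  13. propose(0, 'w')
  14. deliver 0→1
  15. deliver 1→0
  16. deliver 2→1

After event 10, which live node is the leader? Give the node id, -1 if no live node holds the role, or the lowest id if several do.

1. timeout(0):  <0:cand t1 ->
2. deliver 0→2:  <2:foll t1 ->
3. deliver 2→0:  <0:lead t1 ->
4. deliver 0→1:  <1:foll t1 ->
5. deliver 1→0:  nop
6. propose(0,'y'):  <0:lead t1 y>
7. deliver 0→2:  <2:foll t1 y>
8. deliver 2→0:  nop
9. deliver 2→0:  nop
10. deliver 1→2:  nop

0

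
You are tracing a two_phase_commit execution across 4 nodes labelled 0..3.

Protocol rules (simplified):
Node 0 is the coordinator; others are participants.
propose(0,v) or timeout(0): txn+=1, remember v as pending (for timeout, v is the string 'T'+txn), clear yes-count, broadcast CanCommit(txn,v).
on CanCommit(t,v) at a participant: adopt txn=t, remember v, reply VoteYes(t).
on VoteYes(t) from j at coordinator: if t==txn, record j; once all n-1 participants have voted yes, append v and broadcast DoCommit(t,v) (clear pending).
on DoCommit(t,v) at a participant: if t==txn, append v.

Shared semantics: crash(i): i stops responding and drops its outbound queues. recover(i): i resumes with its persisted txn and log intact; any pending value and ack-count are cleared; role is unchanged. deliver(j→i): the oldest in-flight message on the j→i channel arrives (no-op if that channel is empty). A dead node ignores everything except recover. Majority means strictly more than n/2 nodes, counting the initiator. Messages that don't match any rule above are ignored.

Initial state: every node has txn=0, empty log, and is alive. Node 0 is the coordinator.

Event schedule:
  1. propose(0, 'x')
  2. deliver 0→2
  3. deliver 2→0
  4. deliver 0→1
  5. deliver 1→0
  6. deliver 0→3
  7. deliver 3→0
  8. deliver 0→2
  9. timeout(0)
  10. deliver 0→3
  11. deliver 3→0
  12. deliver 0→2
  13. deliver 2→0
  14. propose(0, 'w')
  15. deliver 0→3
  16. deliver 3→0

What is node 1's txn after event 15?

1

step 1 propose(0,'x'): 0={coor,t=1,log=-}
step 2 deliver 0→2: 2={part,t=1,log=-}
step 3 deliver 2→0: —
step 4 deliver 0→1: 1={part,t=1,log=-}
step 5 deliver 1→0: —
step 6 deliver 0→3: 3={part,t=1,log=-}
step 7 deliver 3→0: 0={coor,t=1,log=x}
step 8 deliver 0→2: 2={part,t=1,log=x}
step 9 timeout(0): 0={coor,t=2,log=x}
step 10 deliver 0→3: 3={part,t=1,log=x}
step 11 deliver 3→0: —
step 12 deliver 0→2: 2={part,t=2,log=x}
step 13 deliver 2→0: —
step 14 propose(0,'w'): 0={coor,t=3,log=x}
step 15 deliver 0→3: 3={part,t=2,log=x}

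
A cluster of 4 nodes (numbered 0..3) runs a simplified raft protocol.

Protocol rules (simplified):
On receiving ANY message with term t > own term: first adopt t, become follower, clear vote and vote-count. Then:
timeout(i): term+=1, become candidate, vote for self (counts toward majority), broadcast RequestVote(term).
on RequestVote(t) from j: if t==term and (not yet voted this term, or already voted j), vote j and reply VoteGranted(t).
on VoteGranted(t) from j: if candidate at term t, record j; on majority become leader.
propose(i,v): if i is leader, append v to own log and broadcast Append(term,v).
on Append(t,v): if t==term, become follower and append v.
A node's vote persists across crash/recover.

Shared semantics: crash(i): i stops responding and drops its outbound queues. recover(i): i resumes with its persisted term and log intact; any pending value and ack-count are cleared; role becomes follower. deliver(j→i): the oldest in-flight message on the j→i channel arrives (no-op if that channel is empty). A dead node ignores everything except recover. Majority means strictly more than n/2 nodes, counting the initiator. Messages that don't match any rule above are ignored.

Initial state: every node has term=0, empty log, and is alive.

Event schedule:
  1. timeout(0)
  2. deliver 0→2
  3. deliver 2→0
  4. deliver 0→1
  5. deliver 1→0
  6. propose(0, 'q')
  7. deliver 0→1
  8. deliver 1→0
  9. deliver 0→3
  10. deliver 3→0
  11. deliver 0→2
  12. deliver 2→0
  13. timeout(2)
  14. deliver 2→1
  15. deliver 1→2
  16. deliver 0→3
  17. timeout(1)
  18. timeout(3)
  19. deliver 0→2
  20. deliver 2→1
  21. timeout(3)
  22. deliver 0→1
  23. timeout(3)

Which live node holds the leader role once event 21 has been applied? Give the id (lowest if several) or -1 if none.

0

step 1 timeout(0): 0={cand,t=1,log=-}
step 2 deliver 0→2: 2={foll,t=1,log=-}
step 3 deliver 2→0: —
step 4 deliver 0→1: 1={foll,t=1,log=-}
step 5 deliver 1→0: 0={lead,t=1,log=-}
step 6 propose(0,'q'): 0={lead,t=1,log=q}
step 7 deliver 0→1: 1={foll,t=1,log=q}
step 8 deliver 1→0: —
step 9 deliver 0→3: 3={foll,t=1,log=-}
step 10 deliver 3→0: —
step 11 deliver 0→2: 2={foll,t=1,log=q}
step 12 deliver 2→0: —
step 13 timeout(2): 2={cand,t=2,log=q}
step 14 deliver 2→1: 1={foll,t=2,log=q}
step 15 deliver 1→2: —
step 16 deliver 0→3: 3={foll,t=1,log=q}
step 17 timeout(1): 1={cand,t=3,log=q}
step 18 timeout(3): 3={cand,t=2,log=q}
step 19 deliver 0→2: —
step 20 deliver 2→1: —
step 21 timeout(3): 3={cand,t=3,log=q}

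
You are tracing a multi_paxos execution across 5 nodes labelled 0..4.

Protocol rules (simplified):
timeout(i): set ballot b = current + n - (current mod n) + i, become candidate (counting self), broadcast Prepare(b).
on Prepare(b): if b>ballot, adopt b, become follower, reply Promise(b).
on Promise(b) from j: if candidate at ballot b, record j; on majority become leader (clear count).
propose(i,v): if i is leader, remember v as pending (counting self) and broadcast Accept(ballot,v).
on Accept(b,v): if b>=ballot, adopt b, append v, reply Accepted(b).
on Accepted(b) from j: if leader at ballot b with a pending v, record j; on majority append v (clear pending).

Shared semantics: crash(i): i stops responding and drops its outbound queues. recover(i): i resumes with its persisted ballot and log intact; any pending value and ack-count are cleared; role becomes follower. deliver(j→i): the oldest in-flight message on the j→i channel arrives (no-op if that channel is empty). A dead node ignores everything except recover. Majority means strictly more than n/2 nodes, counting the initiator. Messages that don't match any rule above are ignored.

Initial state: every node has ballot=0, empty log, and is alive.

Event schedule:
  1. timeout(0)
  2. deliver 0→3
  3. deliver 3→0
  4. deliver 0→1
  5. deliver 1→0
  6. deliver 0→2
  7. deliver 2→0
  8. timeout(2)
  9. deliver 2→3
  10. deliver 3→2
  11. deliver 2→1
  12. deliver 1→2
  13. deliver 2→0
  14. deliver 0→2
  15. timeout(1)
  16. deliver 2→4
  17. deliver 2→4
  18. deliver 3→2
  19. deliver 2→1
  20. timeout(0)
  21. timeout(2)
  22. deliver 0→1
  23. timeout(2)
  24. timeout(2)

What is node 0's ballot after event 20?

after 1 — timeout(0): n0:cand/b5/[-]
after 2 — deliver 0→3: n3:foll/b5/[-]
after 3 — deliver 3→0: ·
after 4 — deliver 0→1: n1:foll/b5/[-]
after 5 — deliver 1→0: n0:lead/b5/[-]
after 6 — deliver 0→2: n2:foll/b5/[-]
after 7 — deliver 2→0: ·
after 8 — timeout(2): n2:cand/b12/[-]
after 9 — deliver 2→3: n3:foll/b12/[-]
after 10 — deliver 3→2: ·
after 11 — deliver 2→1: n1:foll/b12/[-]
after 12 — deliver 1→2: n2:lead/b12/[-]
after 13 — deliver 2→0: n0:foll/b12/[-]
after 14 — deliver 0→2: ·
after 15 — timeout(1): n1:cand/b16/[-]
after 16 — deliver 2→4: n4:foll/b12/[-]
after 17 — deliver 2→4: ·
after 18 — deliver 3→2: ·
after 19 — deliver 2→1: ·
after 20 — timeout(0): n0:cand/b15/[-]

15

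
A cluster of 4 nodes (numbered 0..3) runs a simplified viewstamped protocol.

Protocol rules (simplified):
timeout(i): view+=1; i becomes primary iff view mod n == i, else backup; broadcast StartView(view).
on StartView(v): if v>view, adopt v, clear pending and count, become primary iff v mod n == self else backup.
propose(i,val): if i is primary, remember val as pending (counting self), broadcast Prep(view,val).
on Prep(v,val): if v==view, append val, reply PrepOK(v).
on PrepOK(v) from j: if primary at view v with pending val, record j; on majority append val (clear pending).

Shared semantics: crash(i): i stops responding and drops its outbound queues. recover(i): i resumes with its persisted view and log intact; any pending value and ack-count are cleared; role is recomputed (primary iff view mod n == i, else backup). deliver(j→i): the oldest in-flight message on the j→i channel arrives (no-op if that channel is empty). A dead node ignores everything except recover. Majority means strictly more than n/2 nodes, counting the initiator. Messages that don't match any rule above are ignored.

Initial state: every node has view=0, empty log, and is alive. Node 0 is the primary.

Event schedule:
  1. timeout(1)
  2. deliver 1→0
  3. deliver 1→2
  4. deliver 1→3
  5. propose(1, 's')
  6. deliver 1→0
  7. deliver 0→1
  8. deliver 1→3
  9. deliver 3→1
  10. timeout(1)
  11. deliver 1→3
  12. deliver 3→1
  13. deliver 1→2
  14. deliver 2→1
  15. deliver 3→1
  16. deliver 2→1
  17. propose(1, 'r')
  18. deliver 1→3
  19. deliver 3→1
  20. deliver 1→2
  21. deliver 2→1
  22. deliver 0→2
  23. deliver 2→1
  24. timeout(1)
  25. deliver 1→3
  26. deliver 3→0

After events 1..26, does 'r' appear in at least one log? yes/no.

step 1 timeout(1): 1={prim,v=1,log=-}
step 2 deliver 1→0: 0={back,v=1,log=-}
step 3 deliver 1→2: 2={back,v=1,log=-}
step 4 deliver 1→3: 3={back,v=1,log=-}
step 5 propose(1,'s'): —
step 6 deliver 1→0: 0={back,v=1,log=s}
step 7 deliver 0→1: —
step 8 deliver 1→3: 3={back,v=1,log=s}
step 9 deliver 3→1: 1={prim,v=1,log=s}
step 10 timeout(1): 1={back,v=2,log=s}
step 11 deliver 1→3: 3={back,v=2,log=s}
step 12 deliver 3→1: —
step 13 deliver 1→2: 2={back,v=1,log=s}
step 14 deliver 2→1: —
step 15 deliver 3→1: —
step 16 deliver 2→1: —
step 17 propose(1,'r'): —
step 18 deliver 1→3: —
step 19 deliver 3→1: —
step 20 deliver 1→2: 2={prim,v=2,log=s}
step 21 deliver 2→1: —
step 22 deliver 0→2: —
step 23 deliver 2→1: —
step 24 timeout(1): 1={back,v=3,log=s}
step 25 deliver 1→3: 3={prim,v=3,log=s}
step 26 deliver 3→0: —

no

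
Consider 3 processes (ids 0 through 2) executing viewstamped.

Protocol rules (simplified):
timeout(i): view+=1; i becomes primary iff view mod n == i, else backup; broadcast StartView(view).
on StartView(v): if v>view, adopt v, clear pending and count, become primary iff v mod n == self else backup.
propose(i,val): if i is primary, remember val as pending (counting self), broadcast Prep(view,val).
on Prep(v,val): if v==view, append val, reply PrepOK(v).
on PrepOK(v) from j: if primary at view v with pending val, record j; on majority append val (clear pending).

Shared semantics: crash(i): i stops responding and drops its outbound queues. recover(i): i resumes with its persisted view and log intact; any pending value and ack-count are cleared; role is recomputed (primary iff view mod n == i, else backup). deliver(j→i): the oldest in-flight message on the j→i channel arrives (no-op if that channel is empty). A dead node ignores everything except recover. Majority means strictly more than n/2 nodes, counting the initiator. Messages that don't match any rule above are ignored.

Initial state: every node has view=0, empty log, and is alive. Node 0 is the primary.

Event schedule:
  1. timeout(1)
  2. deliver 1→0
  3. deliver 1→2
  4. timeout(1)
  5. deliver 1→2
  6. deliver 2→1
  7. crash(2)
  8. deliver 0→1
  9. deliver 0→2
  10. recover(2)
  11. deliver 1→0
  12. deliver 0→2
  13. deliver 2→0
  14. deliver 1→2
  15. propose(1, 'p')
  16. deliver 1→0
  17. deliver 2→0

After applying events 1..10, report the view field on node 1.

2

[1] timeout(1) → N1(prim v1 [-])
[2] deliver 1→0 → N0(back v1 [-])
[3] deliver 1→2 → N2(back v1 [-])
[4] timeout(1) → N1(back v2 [-])
[5] deliver 1→2 → N2(prim v2 [-])
[6] deliver 2→1 → ∅
[7] crash(2) → N2(✗prim v2 [-])
[8] deliver 0→1 → ∅
[9] deliver 0→2 → ∅
[10] recover(2) → N2(prim v2 [-])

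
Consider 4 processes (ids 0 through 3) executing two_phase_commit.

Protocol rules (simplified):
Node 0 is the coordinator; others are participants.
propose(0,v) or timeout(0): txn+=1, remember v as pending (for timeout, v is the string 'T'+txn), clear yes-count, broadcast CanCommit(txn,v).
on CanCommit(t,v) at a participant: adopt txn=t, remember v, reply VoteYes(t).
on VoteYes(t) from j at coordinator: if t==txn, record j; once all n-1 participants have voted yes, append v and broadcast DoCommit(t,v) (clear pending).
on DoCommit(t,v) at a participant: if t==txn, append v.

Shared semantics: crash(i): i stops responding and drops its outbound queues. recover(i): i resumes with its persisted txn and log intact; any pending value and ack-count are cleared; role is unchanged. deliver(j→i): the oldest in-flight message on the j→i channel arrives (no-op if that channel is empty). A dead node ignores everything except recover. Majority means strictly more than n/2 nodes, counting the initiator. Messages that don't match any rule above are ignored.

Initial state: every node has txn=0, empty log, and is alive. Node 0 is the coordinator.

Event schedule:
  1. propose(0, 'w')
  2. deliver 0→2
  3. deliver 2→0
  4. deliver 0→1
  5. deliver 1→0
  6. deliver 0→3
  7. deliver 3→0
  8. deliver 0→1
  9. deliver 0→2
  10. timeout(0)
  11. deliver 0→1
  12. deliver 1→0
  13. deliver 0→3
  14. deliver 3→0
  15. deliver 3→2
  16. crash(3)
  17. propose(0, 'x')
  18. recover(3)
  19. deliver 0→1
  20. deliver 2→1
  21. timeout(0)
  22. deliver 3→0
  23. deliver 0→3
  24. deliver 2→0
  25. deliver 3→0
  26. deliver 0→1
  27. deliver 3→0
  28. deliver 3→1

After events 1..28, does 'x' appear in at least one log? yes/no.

no

1. propose(0,'w'):  <0:coor t1 ->
2. deliver 0→2:  <2:part t1 ->
3. deliver 2→0:  nop
4. deliver 0→1:  <1:part t1 ->
5. deliver 1→0:  nop
6. deliver 0→3:  <3:part t1 ->
7. deliver 3→0:  <0:coor t1 w>
8. deliver 0→1:  <1:part t1 w>
9. deliver 0→2:  <2:part t1 w>
10. timeout(0):  <0:coor t2 w>
11. deliver 0→1:  <1:part t2 w>
12. deliver 1→0:  nop
13. deliver 0→3:  <3:part t1 w>
14. deliver 3→0:  nop
15. deliver 3→2:  nop
16. crash(3):  <3:✗part t1 w>
17. propose(0,'x'):  <0:coor t3 w>
18. recover(3):  <3:part t1 w>
19. deliver 0→1:  <1:part t3 w>
20. deliver 2→1:  nop
21. timeout(0):  <0:coor t4 w>
22. deliver 3→0:  nop
23. deliver 0→3:  <3:part t2 w>
24. deliver 2→0:  nop
25. deliver 3→0:  nop
26. deliver 0→1:  <1:part t4 w>
27. deliver 3→0:  nop
28. deliver 3→1:  nop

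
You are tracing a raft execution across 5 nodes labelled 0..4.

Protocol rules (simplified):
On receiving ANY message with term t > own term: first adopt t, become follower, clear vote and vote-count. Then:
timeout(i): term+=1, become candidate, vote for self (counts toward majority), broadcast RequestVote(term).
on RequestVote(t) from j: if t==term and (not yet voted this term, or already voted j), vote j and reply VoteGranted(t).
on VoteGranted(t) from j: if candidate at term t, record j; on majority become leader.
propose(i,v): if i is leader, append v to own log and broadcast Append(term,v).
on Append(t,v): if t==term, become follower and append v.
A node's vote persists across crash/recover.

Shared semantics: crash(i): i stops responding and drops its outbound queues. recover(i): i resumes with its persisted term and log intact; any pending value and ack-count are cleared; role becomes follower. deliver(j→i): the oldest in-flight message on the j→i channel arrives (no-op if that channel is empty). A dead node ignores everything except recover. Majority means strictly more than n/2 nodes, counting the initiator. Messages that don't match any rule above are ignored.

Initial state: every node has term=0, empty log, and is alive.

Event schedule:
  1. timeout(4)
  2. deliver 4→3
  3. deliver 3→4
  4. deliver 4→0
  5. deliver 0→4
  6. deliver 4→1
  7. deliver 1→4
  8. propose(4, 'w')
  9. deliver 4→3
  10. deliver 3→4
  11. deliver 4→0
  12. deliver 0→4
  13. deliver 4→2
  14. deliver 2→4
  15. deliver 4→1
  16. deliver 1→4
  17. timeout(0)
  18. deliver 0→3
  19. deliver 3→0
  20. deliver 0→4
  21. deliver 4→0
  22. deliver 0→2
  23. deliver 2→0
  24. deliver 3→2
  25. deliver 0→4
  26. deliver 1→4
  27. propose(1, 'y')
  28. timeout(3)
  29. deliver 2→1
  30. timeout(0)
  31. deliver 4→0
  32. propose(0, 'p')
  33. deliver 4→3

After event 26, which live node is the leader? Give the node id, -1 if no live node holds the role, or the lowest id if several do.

e1 timeout(4): 4[cand,t=1,-]
e2 deliver 4→3: 3[foll,t=1,-]
e3 deliver 3→4: ·
e4 deliver 4→0: 0[foll,t=1,-]
e5 deliver 0→4: 4[lead,t=1,-]
e6 deliver 4→1: 1[foll,t=1,-]
e7 deliver 1→4: ·
e8 propose(4,'w'): 4[lead,t=1,w]
e9 deliver 4→3: 3[foll,t=1,w]
e10 deliver 3→4: ·
e11 deliver 4→0: 0[foll,t=1,w]
e12 deliver 0→4: ·
e13 deliver 4→2: 2[foll,t=1,-]
e14 deliver 2→4: ·
e15 deliver 4→1: 1[foll,t=1,w]
e16 deliver 1→4: ·
e17 timeout(0): 0[cand,t=2,w]
e18 deliver 0→3: 3[foll,t=2,w]
e19 deliver 3→0: ·
e20 deliver 0→4: 4[foll,t=2,w]
e21 deliver 4→0: 0[lead,t=2,w]
e22 deliver 0→2: 2[foll,t=2,-]
e23 deliver 2→0: ·
e24 deliver 3→2: ·
e25 deliver 0→4: ·
e26 deliver 1→4: ·

0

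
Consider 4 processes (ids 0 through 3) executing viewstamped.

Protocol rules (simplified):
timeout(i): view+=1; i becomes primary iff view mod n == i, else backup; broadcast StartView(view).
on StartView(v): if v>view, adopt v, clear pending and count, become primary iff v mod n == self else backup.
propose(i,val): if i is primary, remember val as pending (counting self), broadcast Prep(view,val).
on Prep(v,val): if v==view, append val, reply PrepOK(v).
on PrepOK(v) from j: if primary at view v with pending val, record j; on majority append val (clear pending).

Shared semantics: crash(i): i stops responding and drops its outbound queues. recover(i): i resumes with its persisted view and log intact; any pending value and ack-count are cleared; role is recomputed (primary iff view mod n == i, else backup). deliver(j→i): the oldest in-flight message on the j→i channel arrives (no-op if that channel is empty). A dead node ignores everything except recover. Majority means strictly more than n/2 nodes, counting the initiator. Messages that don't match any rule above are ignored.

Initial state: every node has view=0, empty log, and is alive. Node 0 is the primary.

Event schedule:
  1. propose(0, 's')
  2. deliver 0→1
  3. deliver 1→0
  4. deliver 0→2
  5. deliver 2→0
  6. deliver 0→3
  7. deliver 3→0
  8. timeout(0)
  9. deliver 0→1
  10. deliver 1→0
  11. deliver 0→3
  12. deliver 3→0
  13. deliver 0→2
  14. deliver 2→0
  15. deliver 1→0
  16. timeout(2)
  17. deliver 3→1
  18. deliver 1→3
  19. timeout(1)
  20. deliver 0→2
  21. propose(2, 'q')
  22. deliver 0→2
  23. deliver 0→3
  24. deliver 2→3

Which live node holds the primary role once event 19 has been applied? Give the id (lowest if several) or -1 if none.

2

step 1 propose(0,'s'): —
step 2 deliver 0→1: 1={back,v=0,log=s}
step 3 deliver 1→0: —
step 4 deliver 0→2: 2={back,v=0,log=s}
step 5 deliver 2→0: 0={prim,v=0,log=s}
step 6 deliver 0→3: 3={back,v=0,log=s}
step 7 deliver 3→0: —
step 8 timeout(0): 0={back,v=1,log=s}
step 9 deliver 0→1: 1={prim,v=1,log=s}
step 10 deliver 1→0: —
step 11 deliver 0→3: 3={back,v=1,log=s}
step 12 deliver 3→0: —
step 13 deliver 0→2: 2={back,v=1,log=s}
step 14 deliver 2→0: —
step 15 deliver 1→0: —
step 16 timeout(2): 2={prim,v=2,log=s}
step 17 deliver 3→1: —
step 18 deliver 1→3: —
step 19 timeout(1): 1={back,v=2,log=s}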